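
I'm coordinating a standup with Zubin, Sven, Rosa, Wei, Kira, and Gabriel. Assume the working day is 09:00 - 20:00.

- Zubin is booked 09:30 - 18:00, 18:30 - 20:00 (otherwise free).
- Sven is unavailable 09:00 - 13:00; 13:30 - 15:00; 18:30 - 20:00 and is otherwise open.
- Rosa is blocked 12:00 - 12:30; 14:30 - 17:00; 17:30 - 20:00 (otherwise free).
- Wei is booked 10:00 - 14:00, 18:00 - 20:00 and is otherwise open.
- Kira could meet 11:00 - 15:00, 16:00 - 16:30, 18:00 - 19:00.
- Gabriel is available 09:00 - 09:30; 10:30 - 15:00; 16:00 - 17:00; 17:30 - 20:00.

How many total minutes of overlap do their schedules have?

Zubin free: 09:00-09:30, 18:00-18:30 (invert busy blocks within the working day).
Sven free: 13:00-13:30, 15:00-18:30 (invert busy blocks within the working day).
Rosa free: 09:00-12:00, 12:30-14:30, 17:00-17:30 (invert busy blocks within the working day).
Wei free: 09:00-10:00, 14:00-18:00 (invert busy blocks within the working day).
Kira free: 11:00-15:00, 16:00-16:30, 18:00-19:00.
Gabriel free: 09:00-09:30, 10:30-15:00, 16:00-17:00, 17:30-20:00.
Zubin ∩ Sven: 18:00-18:30.
Zubin ∩ Sven ∩ Rosa: ∅.
Zubin ∩ Sven ∩ Rosa ∩ Wei: ∅.
Zubin ∩ Sven ∩ Rosa ∩ Wei ∩ Kira: ∅.
Zubin ∩ Sven ∩ Rosa ∩ Wei ∩ Kira ∩ Gabriel: ∅.
There is no time when everyone is free.
There is no common window, so the total is 0 minutes.

0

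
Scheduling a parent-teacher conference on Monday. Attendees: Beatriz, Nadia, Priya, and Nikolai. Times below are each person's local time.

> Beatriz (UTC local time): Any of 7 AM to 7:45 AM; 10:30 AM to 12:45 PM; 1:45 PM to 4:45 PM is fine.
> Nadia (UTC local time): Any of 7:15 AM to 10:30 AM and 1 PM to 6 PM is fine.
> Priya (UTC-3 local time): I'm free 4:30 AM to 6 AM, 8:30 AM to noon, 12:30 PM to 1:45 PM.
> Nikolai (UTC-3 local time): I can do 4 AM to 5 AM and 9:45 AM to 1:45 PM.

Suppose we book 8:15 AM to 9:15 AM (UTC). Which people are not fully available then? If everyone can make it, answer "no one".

Beatriz, Nikolai, Priya

Beatriz in UTC: 07:00-07:45, 10:30-12:45, 13:45-16:45.
Nadia in UTC: 07:15-10:30, 13:00-18:00.
Priya in UTC: 07:30-09:00, 11:30-15:00, 15:30-16:45 (add 3h to convert from UTC-3).
Nikolai in UTC: 07:00-08:00, 12:45-16:45 (add 3h to convert from UTC-3).
Beatriz: not fully free for 08:15-09:15. Nadia: free for 08:15-09:15. Priya: not fully free for 08:15-09:15. Nikolai: not fully free for 08:15-09:15.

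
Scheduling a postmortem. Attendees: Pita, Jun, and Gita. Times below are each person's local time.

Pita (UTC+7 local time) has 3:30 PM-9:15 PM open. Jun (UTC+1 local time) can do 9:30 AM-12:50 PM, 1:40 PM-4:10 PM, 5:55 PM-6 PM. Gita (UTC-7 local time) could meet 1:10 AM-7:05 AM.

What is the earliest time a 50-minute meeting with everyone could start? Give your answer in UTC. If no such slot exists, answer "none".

Pita in UTC: 08:30-14:15 (subtract 7h to convert from UTC+7).
Jun in UTC: 08:30-11:50, 12:40-15:10, 16:55-17:00 (subtract 1h to convert from UTC+1).
Gita in UTC: 08:10-14:05 (add 7h to convert from UTC-7).
Pita ∩ Jun: 08:30-11:50, 12:40-14:15.
Pita ∩ Jun ∩ Gita: 08:30-11:50, 12:40-14:05.
The first common window of at least 50 minutes is 08:30-11:50, so the earliest start is 08:30.

08:30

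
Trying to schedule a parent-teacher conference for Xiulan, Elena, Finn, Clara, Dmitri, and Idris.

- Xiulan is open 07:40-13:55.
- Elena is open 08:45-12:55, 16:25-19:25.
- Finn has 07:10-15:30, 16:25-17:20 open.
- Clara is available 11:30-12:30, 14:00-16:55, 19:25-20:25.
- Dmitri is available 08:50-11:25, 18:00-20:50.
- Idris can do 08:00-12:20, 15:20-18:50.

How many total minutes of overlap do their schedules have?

0

Xiulan ∩ Elena: 08:45-12:55.
Xiulan ∩ Elena ∩ Finn: 08:45-12:55.
Xiulan ∩ Elena ∩ Finn ∩ Clara: 11:30-12:30.
Xiulan ∩ Elena ∩ Finn ∩ Clara ∩ Dmitri: ∅.
Xiulan ∩ Elena ∩ Finn ∩ Clara ∩ Dmitri ∩ Idris: ∅.
There is no time when everyone is free.
There is no common window, so the total is 0 minutes.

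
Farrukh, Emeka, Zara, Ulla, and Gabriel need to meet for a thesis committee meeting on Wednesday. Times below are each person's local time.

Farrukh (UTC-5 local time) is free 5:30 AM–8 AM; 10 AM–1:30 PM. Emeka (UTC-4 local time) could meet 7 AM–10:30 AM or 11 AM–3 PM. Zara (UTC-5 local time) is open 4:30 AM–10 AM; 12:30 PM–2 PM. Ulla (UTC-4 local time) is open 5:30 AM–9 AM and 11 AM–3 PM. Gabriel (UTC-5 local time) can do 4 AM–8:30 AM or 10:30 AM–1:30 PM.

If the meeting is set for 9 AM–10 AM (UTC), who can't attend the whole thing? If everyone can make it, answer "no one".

Emeka, Farrukh, Ulla, Zara

Farrukh in UTC: 10:30-13:00, 15:00-18:30 (add 5h to convert from UTC-5).
Emeka in UTC: 11:00-14:30, 15:00-19:00 (add 4h to convert from UTC-4).
Zara in UTC: 09:30-15:00, 17:30-19:00 (add 5h to convert from UTC-5).
Ulla in UTC: 09:30-13:00, 15:00-19:00 (add 4h to convert from UTC-4).
Gabriel in UTC: 09:00-13:30, 15:30-18:30 (add 5h to convert from UTC-5).
Farrukh: not fully free for 09:00-10:00. Emeka: not fully free for 09:00-10:00. Zara: not fully free for 09:00-10:00. Ulla: not fully free for 09:00-10:00. Gabriel: free for 09:00-10:00.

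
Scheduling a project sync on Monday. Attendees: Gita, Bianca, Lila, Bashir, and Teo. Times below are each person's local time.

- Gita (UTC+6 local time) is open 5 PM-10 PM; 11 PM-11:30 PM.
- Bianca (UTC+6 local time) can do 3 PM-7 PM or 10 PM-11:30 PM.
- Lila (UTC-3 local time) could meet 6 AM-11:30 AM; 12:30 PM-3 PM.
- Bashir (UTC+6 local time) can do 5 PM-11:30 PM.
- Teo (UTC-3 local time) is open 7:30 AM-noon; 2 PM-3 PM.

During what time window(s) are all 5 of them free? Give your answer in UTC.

Gita in UTC: 11:00-16:00, 17:00-17:30 (subtract 6h to convert from UTC+6).
Bianca in UTC: 09:00-13:00, 16:00-17:30 (subtract 6h to convert from UTC+6).
Lila in UTC: 09:00-14:30, 15:30-18:00 (add 3h to convert from UTC-3).
Bashir in UTC: 11:00-17:30 (subtract 6h to convert from UTC+6).
Teo in UTC: 10:30-15:00, 17:00-18:00 (add 3h to convert from UTC-3).
Gita ∩ Bianca: 11:00-13:00, 17:00-17:30.
Gita ∩ Bianca ∩ Lila: 11:00-13:00, 17:00-17:30.
Gita ∩ Bianca ∩ Lila ∩ Bashir: 11:00-13:00, 17:00-17:30.
Gita ∩ Bianca ∩ Lila ∩ Bashir ∩ Teo: 11:00-13:00, 17:00-17:30.
So the common availability across everyone is 11:00-13:00, 17:00-17:30.

11:00-13:00, 17:00-17:30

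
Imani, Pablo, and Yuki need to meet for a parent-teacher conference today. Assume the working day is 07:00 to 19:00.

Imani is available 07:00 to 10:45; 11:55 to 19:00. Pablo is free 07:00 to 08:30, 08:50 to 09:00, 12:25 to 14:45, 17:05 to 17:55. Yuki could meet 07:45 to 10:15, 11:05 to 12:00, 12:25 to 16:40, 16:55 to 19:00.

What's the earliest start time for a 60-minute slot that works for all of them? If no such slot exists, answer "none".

Imani ∩ Pablo: 07:00-08:30, 08:50-09:00, 12:25-14:45, 17:05-17:55.
Imani ∩ Pablo ∩ Yuki: 07:45-08:30, 08:50-09:00, 12:25-14:45, 17:05-17:55.
The first common window of at least 60 minutes is 12:25-14:45, so the earliest start is 12:25.

12:25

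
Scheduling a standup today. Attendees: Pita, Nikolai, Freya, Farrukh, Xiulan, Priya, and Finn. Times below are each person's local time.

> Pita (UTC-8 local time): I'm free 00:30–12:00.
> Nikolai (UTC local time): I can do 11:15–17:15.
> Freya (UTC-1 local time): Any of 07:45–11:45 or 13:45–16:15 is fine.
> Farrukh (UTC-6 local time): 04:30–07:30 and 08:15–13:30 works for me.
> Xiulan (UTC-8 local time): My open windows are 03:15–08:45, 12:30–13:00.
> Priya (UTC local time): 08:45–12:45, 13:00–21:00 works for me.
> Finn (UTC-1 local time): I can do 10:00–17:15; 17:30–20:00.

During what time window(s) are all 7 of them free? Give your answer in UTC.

Pita in UTC: 08:30-20:00 (add 8h to convert from UTC-8).
Nikolai in UTC: 11:15-17:15.
Freya in UTC: 08:45-12:45, 14:45-17:15 (add 1h to convert from UTC-1).
Farrukh in UTC: 10:30-13:30, 14:15-19:30 (add 6h to convert from UTC-6).
Xiulan in UTC: 11:15-16:45, 20:30-21:00 (add 8h to convert from UTC-8).
Priya in UTC: 08:45-12:45, 13:00-21:00.
Finn in UTC: 11:00-18:15, 18:30-21:00 (add 1h to convert from UTC-1).
Pita ∩ Nikolai: 11:15-17:15.
Pita ∩ Nikolai ∩ Freya: 11:15-12:45, 14:45-17:15.
Pita ∩ Nikolai ∩ Freya ∩ Farrukh: 11:15-12:45, 14:45-17:15.
Pita ∩ Nikolai ∩ Freya ∩ Farrukh ∩ Xiulan: 11:15-12:45, 14:45-16:45.
Pita ∩ Nikolai ∩ Freya ∩ Farrukh ∩ Xiulan ∩ Priya: 11:15-12:45, 14:45-16:45.
Pita ∩ Nikolai ∩ Freya ∩ Farrukh ∩ Xiulan ∩ Priya ∩ Finn: 11:15-12:45, 14:45-16:45.
Those are the intersection windows.

11:15-12:45, 14:45-16:45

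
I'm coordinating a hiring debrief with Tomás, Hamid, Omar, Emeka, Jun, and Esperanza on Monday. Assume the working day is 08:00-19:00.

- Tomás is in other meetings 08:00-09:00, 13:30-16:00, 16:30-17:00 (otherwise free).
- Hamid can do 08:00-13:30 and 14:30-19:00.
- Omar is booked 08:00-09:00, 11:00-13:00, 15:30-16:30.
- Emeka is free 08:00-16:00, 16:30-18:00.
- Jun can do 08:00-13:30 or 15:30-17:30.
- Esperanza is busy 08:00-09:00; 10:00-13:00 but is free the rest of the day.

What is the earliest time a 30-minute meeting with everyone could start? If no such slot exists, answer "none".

Tomás free: 09:00-13:30, 16:00-16:30, 17:00-19:00 (invert busy blocks within the working day).
Hamid free: 08:00-13:30, 14:30-19:00.
Omar free: 09:00-11:00, 13:00-15:30, 16:30-19:00 (invert busy blocks within the working day).
Emeka free: 08:00-16:00, 16:30-18:00.
Jun free: 08:00-13:30, 15:30-17:30.
Esperanza free: 09:00-10:00, 13:00-19:00 (invert busy blocks within the working day).
Tomás ∩ Hamid: 09:00-13:30, 16:00-16:30, 17:00-19:00.
Tomás ∩ Hamid ∩ Omar: 09:00-11:00, 13:00-13:30, 17:00-19:00.
Tomás ∩ Hamid ∩ Omar ∩ Emeka: 09:00-11:00, 13:00-13:30, 17:00-18:00.
Tomás ∩ Hamid ∩ Omar ∩ Emeka ∩ Jun: 09:00-11:00, 13:00-13:30, 17:00-17:30.
Tomás ∩ Hamid ∩ Omar ∩ Emeka ∩ Jun ∩ Esperanza: 09:00-10:00, 13:00-13:30, 17:00-17:30.
So the common availability across everyone is 09:00-10:00, 13:00-13:30, 17:00-17:30.
The first common window of at least 30 minutes is 09:00-10:00, so the earliest start is 09:00.

09:00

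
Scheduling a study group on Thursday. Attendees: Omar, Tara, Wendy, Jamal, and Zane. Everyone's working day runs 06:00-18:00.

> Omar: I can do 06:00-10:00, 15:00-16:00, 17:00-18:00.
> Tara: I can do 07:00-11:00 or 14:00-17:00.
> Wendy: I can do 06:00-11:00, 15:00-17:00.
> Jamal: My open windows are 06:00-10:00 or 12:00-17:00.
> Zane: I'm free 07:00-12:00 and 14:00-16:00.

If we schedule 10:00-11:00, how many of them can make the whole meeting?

3

Tara, Wendy, and Zane can make the full 10:00-11:00 slot — that's 3.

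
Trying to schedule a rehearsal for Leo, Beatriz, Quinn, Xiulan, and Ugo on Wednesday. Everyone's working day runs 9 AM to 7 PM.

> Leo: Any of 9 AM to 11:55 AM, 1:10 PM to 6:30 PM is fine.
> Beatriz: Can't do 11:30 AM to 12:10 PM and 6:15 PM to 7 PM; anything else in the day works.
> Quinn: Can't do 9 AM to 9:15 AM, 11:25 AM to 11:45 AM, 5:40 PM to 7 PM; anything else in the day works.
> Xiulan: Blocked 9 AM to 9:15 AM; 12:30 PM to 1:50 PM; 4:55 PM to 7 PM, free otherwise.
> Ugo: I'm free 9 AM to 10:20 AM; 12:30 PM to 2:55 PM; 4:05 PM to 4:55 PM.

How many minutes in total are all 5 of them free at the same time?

180

Leo free: 09:00-11:55, 13:10-18:30.
Beatriz free: 09:00-11:30, 12:10-18:15 (invert busy blocks within the working day).
Quinn free: 09:15-11:25, 11:45-17:40 (invert busy blocks within the working day).
Xiulan free: 09:15-12:30, 13:50-16:55 (invert busy blocks within the working day).
Ugo free: 09:00-10:20, 12:30-14:55, 16:05-16:55.
Leo ∩ Beatriz: 09:00-11:30, 13:10-18:15.
Leo ∩ Beatriz ∩ Quinn: 09:15-11:25, 13:10-17:40.
Leo ∩ Beatriz ∩ Quinn ∩ Xiulan: 09:15-11:25, 13:50-16:55.
Leo ∩ Beatriz ∩ Quinn ∩ Xiulan ∩ Ugo: 09:15-10:20, 13:50-14:55, 16:05-16:55.
Summing the common windows: 65 + 65 + 50 = 180 minutes.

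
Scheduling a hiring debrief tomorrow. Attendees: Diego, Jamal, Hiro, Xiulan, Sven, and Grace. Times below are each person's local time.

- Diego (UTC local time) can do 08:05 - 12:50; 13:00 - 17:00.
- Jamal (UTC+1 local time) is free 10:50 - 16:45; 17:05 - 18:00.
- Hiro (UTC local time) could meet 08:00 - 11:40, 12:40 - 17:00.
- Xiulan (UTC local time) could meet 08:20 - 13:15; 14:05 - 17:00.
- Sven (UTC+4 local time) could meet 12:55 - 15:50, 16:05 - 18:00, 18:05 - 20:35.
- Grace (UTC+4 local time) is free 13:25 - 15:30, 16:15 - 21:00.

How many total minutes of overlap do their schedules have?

Diego in UTC: 08:05-12:50, 13:00-17:00.
Jamal in UTC: 09:50-15:45, 16:05-17:00 (subtract 1h to convert from UTC+1).
Hiro in UTC: 08:00-11:40, 12:40-17:00.
Xiulan in UTC: 08:20-13:15, 14:05-17:00.
Sven in UTC: 08:55-11:50, 12:05-14:00, 14:05-16:35 (subtract 4h to convert from UTC+4).
Grace in UTC: 09:25-11:30, 12:15-17:00 (subtract 4h to convert from UTC+4).
Diego ∩ Jamal: 09:50-12:50, 13:00-15:45, 16:05-17:00.
Diego ∩ Jamal ∩ Hiro: 09:50-11:40, 12:40-12:50, 13:00-15:45, 16:05-17:00.
Diego ∩ Jamal ∩ Hiro ∩ Xiulan: 09:50-11:40, 12:40-12:50, 13:00-13:15, 14:05-15:45, 16:05-17:00.
Diego ∩ Jamal ∩ Hiro ∩ Xiulan ∩ Sven: 09:50-11:40, 12:40-12:50, 13:00-13:15, 14:05-15:45, 16:05-16:35.
Diego ∩ Jamal ∩ Hiro ∩ Xiulan ∩ Sven ∩ Grace: 09:50-11:30, 12:40-12:50, 13:00-13:15, 14:05-15:45, 16:05-16:35.
Those are the intersection windows.
Summing the common windows: 100 + 10 + 15 + 100 + 30 = 255 minutes.

255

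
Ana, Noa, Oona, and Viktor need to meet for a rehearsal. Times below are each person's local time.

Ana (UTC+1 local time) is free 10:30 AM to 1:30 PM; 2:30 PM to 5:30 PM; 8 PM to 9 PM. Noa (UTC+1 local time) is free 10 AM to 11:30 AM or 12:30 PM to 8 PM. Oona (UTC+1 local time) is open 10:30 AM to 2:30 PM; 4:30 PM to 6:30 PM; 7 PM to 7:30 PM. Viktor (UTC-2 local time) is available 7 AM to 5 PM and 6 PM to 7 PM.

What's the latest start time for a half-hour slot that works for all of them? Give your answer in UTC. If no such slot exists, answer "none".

16:00

Ana in UTC: 09:30-12:30, 13:30-16:30, 19:00-20:00 (subtract 1h to convert from UTC+1).
Noa in UTC: 09:00-10:30, 11:30-19:00 (subtract 1h to convert from UTC+1).
Oona in UTC: 09:30-13:30, 15:30-17:30, 18:00-18:30 (subtract 1h to convert from UTC+1).
Viktor in UTC: 09:00-19:00, 20:00-21:00 (add 2h to convert from UTC-2).
Ana ∩ Noa: 09:30-10:30, 11:30-12:30, 13:30-16:30.
Ana ∩ Noa ∩ Oona: 09:30-10:30, 11:30-12:30, 15:30-16:30.
Ana ∩ Noa ∩ Oona ∩ Viktor: 09:30-10:30, 11:30-12:30, 15:30-16:30.
Those are the intersection windows.
The last common window of at least 30 minutes is 15:30-16:30; a 30-minute meeting can start as late as 16:00 and still end by 16:30.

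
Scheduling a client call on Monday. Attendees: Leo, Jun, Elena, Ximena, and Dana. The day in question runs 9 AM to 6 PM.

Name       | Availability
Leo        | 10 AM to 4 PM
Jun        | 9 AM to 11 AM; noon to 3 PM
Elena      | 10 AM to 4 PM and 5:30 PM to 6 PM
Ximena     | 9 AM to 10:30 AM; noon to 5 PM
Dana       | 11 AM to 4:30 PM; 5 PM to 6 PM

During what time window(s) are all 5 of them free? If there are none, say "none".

12:00-15:00

Leo ∩ Jun: 10:00-11:00, 12:00-15:00.
Leo ∩ Jun ∩ Elena: 10:00-11:00, 12:00-15:00.
Leo ∩ Jun ∩ Elena ∩ Ximena: 10:00-10:30, 12:00-15:00.
Leo ∩ Jun ∩ Elena ∩ Ximena ∩ Dana: 12:00-15:00.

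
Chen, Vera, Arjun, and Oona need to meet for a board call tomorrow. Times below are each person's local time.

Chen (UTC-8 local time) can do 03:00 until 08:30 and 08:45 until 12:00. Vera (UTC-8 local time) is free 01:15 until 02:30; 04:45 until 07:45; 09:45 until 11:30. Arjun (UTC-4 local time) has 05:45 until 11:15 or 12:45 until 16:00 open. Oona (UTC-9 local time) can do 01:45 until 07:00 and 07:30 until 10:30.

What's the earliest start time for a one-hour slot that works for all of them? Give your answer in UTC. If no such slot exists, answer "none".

12:45

Chen in UTC: 11:00-16:30, 16:45-20:00 (add 8h to convert from UTC-8).
Vera in UTC: 09:15-10:30, 12:45-15:45, 17:45-19:30 (add 8h to convert from UTC-8).
Arjun in UTC: 09:45-15:15, 16:45-20:00 (add 4h to convert from UTC-4).
Oona in UTC: 10:45-16:00, 16:30-19:30 (add 9h to convert from UTC-9).
Chen ∩ Vera: 12:45-15:45, 17:45-19:30.
Chen ∩ Vera ∩ Arjun: 12:45-15:15, 17:45-19:30.
Chen ∩ Vera ∩ Arjun ∩ Oona: 12:45-15:15, 17:45-19:30.
The first common window of at least 60 minutes is 12:45-15:15, so the earliest start is 12:45.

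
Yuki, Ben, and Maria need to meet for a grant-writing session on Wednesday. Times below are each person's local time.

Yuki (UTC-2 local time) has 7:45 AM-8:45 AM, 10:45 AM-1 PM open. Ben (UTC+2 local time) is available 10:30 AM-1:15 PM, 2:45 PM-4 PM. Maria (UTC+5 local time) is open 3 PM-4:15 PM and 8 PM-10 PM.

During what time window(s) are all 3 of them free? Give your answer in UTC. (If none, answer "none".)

10:00-10:45

Yuki in UTC: 09:45-10:45, 12:45-15:00 (add 2h to convert from UTC-2).
Ben in UTC: 08:30-11:15, 12:45-14:00 (subtract 2h to convert from UTC+2).
Maria in UTC: 10:00-11:15, 15:00-17:00 (subtract 5h to convert from UTC+5).
Yuki ∩ Ben: 09:45-10:45, 12:45-14:00.
Yuki ∩ Ben ∩ Maria: 10:00-10:45.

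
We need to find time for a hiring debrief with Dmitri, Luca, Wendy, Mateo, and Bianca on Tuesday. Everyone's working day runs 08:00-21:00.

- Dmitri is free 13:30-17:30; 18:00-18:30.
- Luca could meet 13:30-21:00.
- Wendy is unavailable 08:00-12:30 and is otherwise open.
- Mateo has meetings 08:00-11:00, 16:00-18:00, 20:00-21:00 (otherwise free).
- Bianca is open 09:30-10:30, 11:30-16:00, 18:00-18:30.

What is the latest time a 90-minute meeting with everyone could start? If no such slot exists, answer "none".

Dmitri free: 13:30-17:30, 18:00-18:30.
Luca free: 13:30-21:00.
Wendy free: 12:30-21:00 (invert busy blocks within the working day).
Mateo free: 11:00-16:00, 18:00-20:00 (invert busy blocks within the working day).
Bianca free: 09:30-10:30, 11:30-16:00, 18:00-18:30.
Dmitri ∩ Luca: 13:30-17:30, 18:00-18:30.
Dmitri ∩ Luca ∩ Wendy: 13:30-17:30, 18:00-18:30.
Dmitri ∩ Luca ∩ Wendy ∩ Mateo: 13:30-16:00, 18:00-18:30.
Dmitri ∩ Luca ∩ Wendy ∩ Mateo ∩ Bianca: 13:30-16:00, 18:00-18:30.
So the common availability across everyone is 13:30-16:00, 18:00-18:30.
The last common window of at least 90 minutes is 13:30-16:00; a 90-minute meeting can start as late as 14:30 and still end by 16:00.

14:30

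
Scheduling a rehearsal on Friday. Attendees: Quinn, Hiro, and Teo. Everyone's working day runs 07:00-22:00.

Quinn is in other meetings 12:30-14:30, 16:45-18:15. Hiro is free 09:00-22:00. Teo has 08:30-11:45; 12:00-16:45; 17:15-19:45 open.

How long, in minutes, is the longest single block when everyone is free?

165

Quinn free: 07:00-12:30, 14:30-16:45, 18:15-22:00 (invert busy blocks within the working day).
Hiro free: 09:00-22:00.
Teo free: 08:30-11:45, 12:00-16:45, 17:15-19:45.
Quinn ∩ Hiro: 09:00-12:30, 14:30-16:45, 18:15-22:00.
Quinn ∩ Hiro ∩ Teo: 09:00-11:45, 12:00-12:30, 14:30-16:45, 18:15-19:45.
The longest is 09:00-11:45 at 165 minutes.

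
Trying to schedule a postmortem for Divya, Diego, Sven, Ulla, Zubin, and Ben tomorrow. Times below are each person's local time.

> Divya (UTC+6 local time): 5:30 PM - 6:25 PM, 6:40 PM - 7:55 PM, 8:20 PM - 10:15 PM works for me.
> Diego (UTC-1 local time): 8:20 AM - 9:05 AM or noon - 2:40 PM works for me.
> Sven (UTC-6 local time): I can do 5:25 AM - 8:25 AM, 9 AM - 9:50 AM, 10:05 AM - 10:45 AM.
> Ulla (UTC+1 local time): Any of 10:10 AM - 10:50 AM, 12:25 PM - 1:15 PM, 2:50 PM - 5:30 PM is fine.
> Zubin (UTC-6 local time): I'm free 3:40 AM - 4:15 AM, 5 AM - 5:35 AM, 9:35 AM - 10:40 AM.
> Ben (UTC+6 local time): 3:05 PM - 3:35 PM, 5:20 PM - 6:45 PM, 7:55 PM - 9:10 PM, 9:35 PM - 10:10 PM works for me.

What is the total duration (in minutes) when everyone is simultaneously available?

5

Divya in UTC: 11:30-12:25, 12:40-13:55, 14:20-16:15 (subtract 6h to convert from UTC+6).
Diego in UTC: 09:20-10:05, 13:00-15:40 (add 1h to convert from UTC-1).
Sven in UTC: 11:25-14:25, 15:00-15:50, 16:05-16:45 (add 6h to convert from UTC-6).
Ulla in UTC: 09:10-09:50, 11:25-12:15, 13:50-16:30 (subtract 1h to convert from UTC+1).
Zubin in UTC: 09:40-10:15, 11:00-11:35, 15:35-16:40 (add 6h to convert from UTC-6).
Ben in UTC: 09:05-09:35, 11:20-12:45, 13:55-15:10, 15:35-16:10 (subtract 6h to convert from UTC+6).
Divya ∩ Diego: 13:00-13:55, 14:20-15:40.
Divya ∩ Diego ∩ Sven: 13:00-13:55, 14:20-14:25, 15:00-15:40.
Divya ∩ Diego ∩ Sven ∩ Ulla: 13:50-13:55, 14:20-14:25, 15:00-15:40.
Divya ∩ Diego ∩ Sven ∩ Ulla ∩ Zubin: 15:35-15:40.
Divya ∩ Diego ∩ Sven ∩ Ulla ∩ Zubin ∩ Ben: 15:35-15:40.
Those are the intersection windows.
That's a single block of 5 minutes.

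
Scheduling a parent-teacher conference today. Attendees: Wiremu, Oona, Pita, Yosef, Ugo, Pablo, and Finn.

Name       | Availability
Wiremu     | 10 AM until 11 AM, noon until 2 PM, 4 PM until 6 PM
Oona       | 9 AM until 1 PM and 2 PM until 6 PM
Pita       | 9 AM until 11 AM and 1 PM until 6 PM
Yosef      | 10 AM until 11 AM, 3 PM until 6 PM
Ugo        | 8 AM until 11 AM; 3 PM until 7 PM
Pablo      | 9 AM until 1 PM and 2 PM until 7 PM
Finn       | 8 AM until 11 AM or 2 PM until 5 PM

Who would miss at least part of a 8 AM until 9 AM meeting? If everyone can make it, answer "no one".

Wiremu: not fully free for 08:00-09:00. Oona: not fully free for 08:00-09:00. Pita: not fully free for 08:00-09:00. Yosef: not fully free for 08:00-09:00. Ugo: free for 08:00-09:00. Pablo: not fully free for 08:00-09:00. Finn: free for 08:00-09:00.

Oona, Pablo, Pita, Wiremu, Yosef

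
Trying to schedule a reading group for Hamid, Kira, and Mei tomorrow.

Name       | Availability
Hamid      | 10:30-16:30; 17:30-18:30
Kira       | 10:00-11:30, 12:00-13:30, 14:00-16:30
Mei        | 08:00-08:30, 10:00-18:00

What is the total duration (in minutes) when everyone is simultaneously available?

Hamid ∩ Kira: 10:30-11:30, 12:00-13:30, 14:00-16:30.
Hamid ∩ Kira ∩ Mei: 10:30-11:30, 12:00-13:30, 14:00-16:30.
Summing the common windows: 60 + 90 + 150 = 300 minutes.

300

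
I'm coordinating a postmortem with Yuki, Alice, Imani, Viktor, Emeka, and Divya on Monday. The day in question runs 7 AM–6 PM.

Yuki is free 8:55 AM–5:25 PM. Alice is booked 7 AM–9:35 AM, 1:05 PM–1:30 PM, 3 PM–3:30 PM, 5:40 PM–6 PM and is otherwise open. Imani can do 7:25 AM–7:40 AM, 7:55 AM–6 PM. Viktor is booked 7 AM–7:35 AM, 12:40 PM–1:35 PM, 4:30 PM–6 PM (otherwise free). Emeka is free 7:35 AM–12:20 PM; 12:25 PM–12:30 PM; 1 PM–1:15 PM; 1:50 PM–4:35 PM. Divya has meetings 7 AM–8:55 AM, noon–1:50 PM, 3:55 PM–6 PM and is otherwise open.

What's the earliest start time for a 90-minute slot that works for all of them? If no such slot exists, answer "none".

09:35

Yuki free: 08:55-17:25.
Alice free: 09:35-13:05, 13:30-15:00, 15:30-17:40 (invert busy blocks within the working day).
Imani free: 07:25-07:40, 07:55-18:00.
Viktor free: 07:35-12:40, 13:35-16:30 (invert busy blocks within the working day).
Emeka free: 07:35-12:20, 12:25-12:30, 13:00-13:15, 13:50-16:35.
Divya free: 08:55-12:00, 13:50-15:55 (invert busy blocks within the working day).
Yuki ∩ Alice: 09:35-13:05, 13:30-15:00, 15:30-17:25.
Yuki ∩ Alice ∩ Imani: 09:35-13:05, 13:30-15:00, 15:30-17:25.
Yuki ∩ Alice ∩ Imani ∩ Viktor: 09:35-12:40, 13:35-15:00, 15:30-16:30.
Yuki ∩ Alice ∩ Imani ∩ Viktor ∩ Emeka: 09:35-12:20, 12:25-12:30, 13:50-15:00, 15:30-16:30.
Yuki ∩ Alice ∩ Imani ∩ Viktor ∩ Emeka ∩ Divya: 09:35-12:00, 13:50-15:00, 15:30-15:55.
The first common window of at least 90 minutes is 09:35-12:00, so the earliest start is 09:35.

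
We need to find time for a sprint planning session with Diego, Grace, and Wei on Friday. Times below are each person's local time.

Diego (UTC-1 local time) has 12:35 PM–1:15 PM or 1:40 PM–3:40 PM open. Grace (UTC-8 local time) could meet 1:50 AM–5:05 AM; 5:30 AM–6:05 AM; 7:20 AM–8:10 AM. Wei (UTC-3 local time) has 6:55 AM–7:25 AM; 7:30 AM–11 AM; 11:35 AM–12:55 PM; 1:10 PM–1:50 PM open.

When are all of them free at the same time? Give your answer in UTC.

13:35-14:00, 15:20-15:55

Diego in UTC: 13:35-14:15, 14:40-16:40 (add 1h to convert from UTC-1).
Grace in UTC: 09:50-13:05, 13:30-14:05, 15:20-16:10 (add 8h to convert from UTC-8).
Wei in UTC: 09:55-10:25, 10:30-14:00, 14:35-15:55, 16:10-16:50 (add 3h to convert from UTC-3).
Diego ∩ Grace: 13:35-14:05, 15:20-16:10.
Diego ∩ Grace ∩ Wei: 13:35-14:00, 15:20-15:55.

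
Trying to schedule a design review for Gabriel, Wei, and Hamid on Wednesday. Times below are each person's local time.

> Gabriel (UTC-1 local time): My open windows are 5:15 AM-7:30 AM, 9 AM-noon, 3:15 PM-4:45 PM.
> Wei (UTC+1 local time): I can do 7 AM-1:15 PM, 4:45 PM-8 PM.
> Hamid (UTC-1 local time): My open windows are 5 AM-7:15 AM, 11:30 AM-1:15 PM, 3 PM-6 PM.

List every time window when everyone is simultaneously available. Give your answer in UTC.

06:15-08:15, 16:15-17:45

Gabriel in UTC: 06:15-08:30, 10:00-13:00, 16:15-17:45 (add 1h to convert from UTC-1).
Wei in UTC: 06:00-12:15, 15:45-19:00 (subtract 1h to convert from UTC+1).
Hamid in UTC: 06:00-08:15, 12:30-14:15, 16:00-19:00 (add 1h to convert from UTC-1).
Gabriel ∩ Wei: 06:15-08:30, 10:00-12:15, 16:15-17:45.
Gabriel ∩ Wei ∩ Hamid: 06:15-08:15, 16:15-17:45.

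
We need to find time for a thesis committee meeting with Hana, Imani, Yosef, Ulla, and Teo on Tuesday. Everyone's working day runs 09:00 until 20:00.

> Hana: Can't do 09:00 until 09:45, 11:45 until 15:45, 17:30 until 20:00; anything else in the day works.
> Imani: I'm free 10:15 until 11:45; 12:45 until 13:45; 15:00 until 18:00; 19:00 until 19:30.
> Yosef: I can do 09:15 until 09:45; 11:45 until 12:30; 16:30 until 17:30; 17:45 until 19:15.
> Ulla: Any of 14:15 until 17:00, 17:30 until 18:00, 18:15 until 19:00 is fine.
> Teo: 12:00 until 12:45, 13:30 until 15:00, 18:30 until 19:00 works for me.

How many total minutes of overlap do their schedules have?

0

Hana free: 09:45-11:45, 15:45-17:30 (invert busy blocks within the working day).
Imani free: 10:15-11:45, 12:45-13:45, 15:00-18:00, 19:00-19:30.
Yosef free: 09:15-09:45, 11:45-12:30, 16:30-17:30, 17:45-19:15.
Ulla free: 14:15-17:00, 17:30-18:00, 18:15-19:00.
Teo free: 12:00-12:45, 13:30-15:00, 18:30-19:00.
Hana ∩ Imani: 10:15-11:45, 15:45-17:30.
Hana ∩ Imani ∩ Yosef: 16:30-17:30.
Hana ∩ Imani ∩ Yosef ∩ Ulla: 16:30-17:00.
Hana ∩ Imani ∩ Yosef ∩ Ulla ∩ Teo: ∅.
There is no time when everyone is free.
There is no common window, so the total is 0 minutes.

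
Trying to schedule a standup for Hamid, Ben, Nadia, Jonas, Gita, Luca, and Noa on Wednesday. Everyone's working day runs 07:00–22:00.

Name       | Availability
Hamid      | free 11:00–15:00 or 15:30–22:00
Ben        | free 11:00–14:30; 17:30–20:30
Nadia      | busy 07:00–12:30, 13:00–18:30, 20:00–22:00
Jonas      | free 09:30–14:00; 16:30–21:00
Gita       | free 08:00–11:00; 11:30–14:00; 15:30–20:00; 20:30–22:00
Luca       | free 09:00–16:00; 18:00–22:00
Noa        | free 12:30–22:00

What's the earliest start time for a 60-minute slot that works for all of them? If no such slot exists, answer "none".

18:30

Hamid free: 11:00-15:00, 15:30-22:00.
Ben free: 11:00-14:30, 17:30-20:30.
Nadia free: 12:30-13:00, 18:30-20:00 (invert busy blocks within the working day).
Jonas free: 09:30-14:00, 16:30-21:00.
Gita free: 08:00-11:00, 11:30-14:00, 15:30-20:00, 20:30-22:00.
Luca free: 09:00-16:00, 18:00-22:00.
Noa free: 12:30-22:00.
Hamid ∩ Ben: 11:00-14:30, 17:30-20:30.
Hamid ∩ Ben ∩ Nadia: 12:30-13:00, 18:30-20:00.
Hamid ∩ Ben ∩ Nadia ∩ Jonas: 12:30-13:00, 18:30-20:00.
Hamid ∩ Ben ∩ Nadia ∩ Jonas ∩ Gita: 12:30-13:00, 18:30-20:00.
Hamid ∩ Ben ∩ Nadia ∩ Jonas ∩ Gita ∩ Luca: 12:30-13:00, 18:30-20:00.
Hamid ∩ Ben ∩ Nadia ∩ Jonas ∩ Gita ∩ Luca ∩ Noa: 12:30-13:00, 18:30-20:00.
Those are the intersection windows.
The first common window of at least 60 minutes is 18:30-20:00, so the earliest start is 18:30.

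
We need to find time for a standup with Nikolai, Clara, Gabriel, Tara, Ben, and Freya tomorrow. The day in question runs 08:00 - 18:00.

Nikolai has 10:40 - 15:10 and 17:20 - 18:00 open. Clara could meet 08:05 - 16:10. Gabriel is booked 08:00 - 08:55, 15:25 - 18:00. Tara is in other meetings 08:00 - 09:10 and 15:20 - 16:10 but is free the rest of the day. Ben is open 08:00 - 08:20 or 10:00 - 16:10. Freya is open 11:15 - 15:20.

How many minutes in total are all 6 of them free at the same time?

235

Nikolai free: 10:40-15:10, 17:20-18:00.
Clara free: 08:05-16:10.
Gabriel free: 08:55-15:25 (invert busy blocks within the working day).
Tara free: 09:10-15:20, 16:10-18:00 (invert busy blocks within the working day).
Ben free: 08:00-08:20, 10:00-16:10.
Freya free: 11:15-15:20.
Nikolai ∩ Clara: 10:40-15:10.
Nikolai ∩ Clara ∩ Gabriel: 10:40-15:10.
Nikolai ∩ Clara ∩ Gabriel ∩ Tara: 10:40-15:10.
Nikolai ∩ Clara ∩ Gabriel ∩ Tara ∩ Ben: 10:40-15:10.
Nikolai ∩ Clara ∩ Gabriel ∩ Tara ∩ Ben ∩ Freya: 11:15-15:10.
Those are the intersection windows.
That's a single block of 235 minutes.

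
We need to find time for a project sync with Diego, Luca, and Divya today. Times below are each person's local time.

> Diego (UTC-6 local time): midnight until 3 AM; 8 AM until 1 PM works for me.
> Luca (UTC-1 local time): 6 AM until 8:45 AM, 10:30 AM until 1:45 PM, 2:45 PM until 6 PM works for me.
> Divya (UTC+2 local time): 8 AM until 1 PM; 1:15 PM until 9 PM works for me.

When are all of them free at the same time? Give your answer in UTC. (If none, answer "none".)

07:00-09:00, 14:00-14:45, 15:45-19:00

Diego in UTC: 06:00-09:00, 14:00-19:00 (add 6h to convert from UTC-6).
Luca in UTC: 07:00-09:45, 11:30-14:45, 15:45-19:00 (add 1h to convert from UTC-1).
Divya in UTC: 06:00-11:00, 11:15-19:00 (subtract 2h to convert from UTC+2).
Diego ∩ Luca: 07:00-09:00, 14:00-14:45, 15:45-19:00.
Diego ∩ Luca ∩ Divya: 07:00-09:00, 14:00-14:45, 15:45-19:00.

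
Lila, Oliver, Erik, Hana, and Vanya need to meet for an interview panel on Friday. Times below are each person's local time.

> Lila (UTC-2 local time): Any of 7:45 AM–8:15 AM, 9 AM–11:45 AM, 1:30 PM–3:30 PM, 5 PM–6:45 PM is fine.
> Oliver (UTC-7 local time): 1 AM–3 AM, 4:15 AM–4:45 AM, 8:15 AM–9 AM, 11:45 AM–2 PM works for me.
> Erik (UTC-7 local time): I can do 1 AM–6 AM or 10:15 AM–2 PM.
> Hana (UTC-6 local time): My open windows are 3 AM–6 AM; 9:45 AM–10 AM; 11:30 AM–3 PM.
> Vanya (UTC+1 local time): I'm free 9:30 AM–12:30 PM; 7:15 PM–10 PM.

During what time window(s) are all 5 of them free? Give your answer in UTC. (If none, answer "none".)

Lila in UTC: 09:45-10:15, 11:00-13:45, 15:30-17:30, 19:00-20:45 (add 2h to convert from UTC-2).
Oliver in UTC: 08:00-10:00, 11:15-11:45, 15:15-16:00, 18:45-21:00 (add 7h to convert from UTC-7).
Erik in UTC: 08:00-13:00, 17:15-21:00 (add 7h to convert from UTC-7).
Hana in UTC: 09:00-12:00, 15:45-16:00, 17:30-21:00 (add 6h to convert from UTC-6).
Vanya in UTC: 08:30-11:30, 18:15-21:00 (subtract 1h to convert from UTC+1).
Lila ∩ Oliver: 09:45-10:00, 11:15-11:45, 15:30-16:00, 19:00-20:45.
Lila ∩ Oliver ∩ Erik: 09:45-10:00, 11:15-11:45, 19:00-20:45.
Lila ∩ Oliver ∩ Erik ∩ Hana: 09:45-10:00, 11:15-11:45, 19:00-20:45.
Lila ∩ Oliver ∩ Erik ∩ Hana ∩ Vanya: 09:45-10:00, 11:15-11:30, 19:00-20:45.

09:45-10:00, 11:15-11:30, 19:00-20:45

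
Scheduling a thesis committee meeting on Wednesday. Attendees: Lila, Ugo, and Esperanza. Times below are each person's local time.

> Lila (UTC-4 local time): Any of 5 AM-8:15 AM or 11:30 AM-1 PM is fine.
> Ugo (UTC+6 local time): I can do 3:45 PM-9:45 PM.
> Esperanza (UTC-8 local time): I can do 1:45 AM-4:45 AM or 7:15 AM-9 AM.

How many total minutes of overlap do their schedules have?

165

Lila in UTC: 09:00-12:15, 15:30-17:00 (add 4h to convert from UTC-4).
Ugo in UTC: 09:45-15:45 (subtract 6h to convert from UTC+6).
Esperanza in UTC: 09:45-12:45, 15:15-17:00 (add 8h to convert from UTC-8).
Lila ∩ Ugo: 09:45-12:15, 15:30-15:45.
Lila ∩ Ugo ∩ Esperanza: 09:45-12:15, 15:30-15:45.
So the common availability across everyone is 09:45-12:15, 15:30-15:45.
Summing the common windows: 150 + 15 = 165 minutes.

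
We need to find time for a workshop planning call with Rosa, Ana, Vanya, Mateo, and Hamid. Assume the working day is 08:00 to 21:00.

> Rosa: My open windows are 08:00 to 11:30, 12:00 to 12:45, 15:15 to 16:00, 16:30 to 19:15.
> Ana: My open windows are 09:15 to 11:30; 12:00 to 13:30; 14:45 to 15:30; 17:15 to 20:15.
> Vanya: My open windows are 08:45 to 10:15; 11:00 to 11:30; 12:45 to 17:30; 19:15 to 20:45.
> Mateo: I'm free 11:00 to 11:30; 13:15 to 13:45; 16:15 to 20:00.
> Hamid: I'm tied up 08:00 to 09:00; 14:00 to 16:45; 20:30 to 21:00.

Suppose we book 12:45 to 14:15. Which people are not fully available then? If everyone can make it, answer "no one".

Rosa free: 08:00-11:30, 12:00-12:45, 15:15-16:00, 16:30-19:15.
Ana free: 09:15-11:30, 12:00-13:30, 14:45-15:30, 17:15-20:15.
Vanya free: 08:45-10:15, 11:00-11:30, 12:45-17:30, 19:15-20:45.
Mateo free: 11:00-11:30, 13:15-13:45, 16:15-20:00.
Hamid free: 09:00-14:00, 16:45-20:30 (invert busy blocks within the working day).
Rosa: not fully free for 12:45-14:15. Ana: not fully free for 12:45-14:15. Vanya: free for 12:45-14:15. Mateo: not fully free for 12:45-14:15. Hamid: not fully free for 12:45-14:15.

Ana, Hamid, Mateo, Rosa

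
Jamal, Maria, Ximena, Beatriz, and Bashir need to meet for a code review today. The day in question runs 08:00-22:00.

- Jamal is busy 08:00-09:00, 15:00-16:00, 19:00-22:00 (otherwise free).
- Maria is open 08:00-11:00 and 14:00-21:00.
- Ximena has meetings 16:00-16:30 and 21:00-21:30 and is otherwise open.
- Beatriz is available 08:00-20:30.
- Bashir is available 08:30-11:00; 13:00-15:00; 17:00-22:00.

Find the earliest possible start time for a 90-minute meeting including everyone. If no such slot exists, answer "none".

09:00

Jamal free: 09:00-15:00, 16:00-19:00 (invert busy blocks within the working day).
Maria free: 08:00-11:00, 14:00-21:00.
Ximena free: 08:00-16:00, 16:30-21:00, 21:30-22:00 (invert busy blocks within the working day).
Beatriz free: 08:00-20:30.
Bashir free: 08:30-11:00, 13:00-15:00, 17:00-22:00.
Jamal ∩ Maria: 09:00-11:00, 14:00-15:00, 16:00-19:00.
Jamal ∩ Maria ∩ Ximena: 09:00-11:00, 14:00-15:00, 16:30-19:00.
Jamal ∩ Maria ∩ Ximena ∩ Beatriz: 09:00-11:00, 14:00-15:00, 16:30-19:00.
Jamal ∩ Maria ∩ Ximena ∩ Beatriz ∩ Bashir: 09:00-11:00, 14:00-15:00, 17:00-19:00.
The first common window of at least 90 minutes is 09:00-11:00, so the earliest start is 09:00.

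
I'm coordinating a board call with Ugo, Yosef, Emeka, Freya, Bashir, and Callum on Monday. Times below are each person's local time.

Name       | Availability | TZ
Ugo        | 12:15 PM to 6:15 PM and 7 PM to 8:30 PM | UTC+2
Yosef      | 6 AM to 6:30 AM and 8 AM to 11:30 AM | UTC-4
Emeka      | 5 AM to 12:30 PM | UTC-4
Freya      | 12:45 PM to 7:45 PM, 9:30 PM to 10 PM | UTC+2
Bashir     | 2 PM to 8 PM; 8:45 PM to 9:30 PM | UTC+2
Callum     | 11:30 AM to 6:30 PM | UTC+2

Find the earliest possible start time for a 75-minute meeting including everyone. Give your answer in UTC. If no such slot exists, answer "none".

Ugo in UTC: 10:15-16:15, 17:00-18:30 (subtract 2h to convert from UTC+2).
Yosef in UTC: 10:00-10:30, 12:00-15:30 (add 4h to convert from UTC-4).
Emeka in UTC: 09:00-16:30 (add 4h to convert from UTC-4).
Freya in UTC: 10:45-17:45, 19:30-20:00 (subtract 2h to convert from UTC+2).
Bashir in UTC: 12:00-18:00, 18:45-19:30 (subtract 2h to convert from UTC+2).
Callum in UTC: 09:30-16:30 (subtract 2h to convert from UTC+2).
Ugo ∩ Yosef: 10:15-10:30, 12:00-15:30.
Ugo ∩ Yosef ∩ Emeka: 10:15-10:30, 12:00-15:30.
Ugo ∩ Yosef ∩ Emeka ∩ Freya: 12:00-15:30.
Ugo ∩ Yosef ∩ Emeka ∩ Freya ∩ Bashir: 12:00-15:30.
Ugo ∩ Yosef ∩ Emeka ∩ Freya ∩ Bashir ∩ Callum: 12:00-15:30.
So the common availability across everyone is 12:00-15:30.
The first common window of at least 75 minutes is 12:00-15:30, so the earliest start is 12:00.

12:00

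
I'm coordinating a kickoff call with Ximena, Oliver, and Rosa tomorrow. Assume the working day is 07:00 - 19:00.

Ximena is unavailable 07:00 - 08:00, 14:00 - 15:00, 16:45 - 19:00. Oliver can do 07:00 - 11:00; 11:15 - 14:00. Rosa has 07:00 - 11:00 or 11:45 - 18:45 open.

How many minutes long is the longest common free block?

Ximena free: 08:00-14:00, 15:00-16:45 (invert busy blocks within the working day).
Oliver free: 07:00-11:00, 11:15-14:00.
Rosa free: 07:00-11:00, 11:45-18:45.
Ximena ∩ Oliver: 08:00-11:00, 11:15-14:00.
Ximena ∩ Oliver ∩ Rosa: 08:00-11:00, 11:45-14:00.
The longest is 08:00-11:00 at 180 minutes.

180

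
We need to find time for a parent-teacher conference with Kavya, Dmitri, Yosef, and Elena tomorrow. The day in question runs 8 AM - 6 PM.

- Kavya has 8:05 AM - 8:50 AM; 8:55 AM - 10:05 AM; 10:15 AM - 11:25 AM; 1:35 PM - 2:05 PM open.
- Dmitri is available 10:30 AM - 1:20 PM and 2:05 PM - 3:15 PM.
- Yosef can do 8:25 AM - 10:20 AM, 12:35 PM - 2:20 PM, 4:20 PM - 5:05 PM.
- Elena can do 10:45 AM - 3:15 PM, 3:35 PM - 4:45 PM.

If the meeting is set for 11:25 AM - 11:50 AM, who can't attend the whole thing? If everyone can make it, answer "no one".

Kavya, Yosef

Kavya: not fully free for 11:25-11:50. Dmitri: free for 11:25-11:50. Yosef: not fully free for 11:25-11:50. Elena: free for 11:25-11:50.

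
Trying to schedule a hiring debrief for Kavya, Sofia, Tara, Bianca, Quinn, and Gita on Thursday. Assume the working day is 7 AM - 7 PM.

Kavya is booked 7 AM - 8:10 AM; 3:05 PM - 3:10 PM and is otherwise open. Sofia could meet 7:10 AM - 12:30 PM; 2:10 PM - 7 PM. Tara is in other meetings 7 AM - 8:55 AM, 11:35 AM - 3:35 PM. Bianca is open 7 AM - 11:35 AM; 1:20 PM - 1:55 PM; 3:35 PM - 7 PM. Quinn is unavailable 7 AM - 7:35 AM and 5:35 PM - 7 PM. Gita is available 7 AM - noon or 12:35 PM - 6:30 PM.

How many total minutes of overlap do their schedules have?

280

Kavya free: 08:10-15:05, 15:10-19:00 (invert busy blocks within the working day).
Sofia free: 07:10-12:30, 14:10-19:00.
Tara free: 08:55-11:35, 15:35-19:00 (invert busy blocks within the working day).
Bianca free: 07:00-11:35, 13:20-13:55, 15:35-19:00.
Quinn free: 07:35-17:35 (invert busy blocks within the working day).
Gita free: 07:00-12:00, 12:35-18:30.
Kavya ∩ Sofia: 08:10-12:30, 14:10-15:05, 15:10-19:00.
Kavya ∩ Sofia ∩ Tara: 08:55-11:35, 15:35-19:00.
Kavya ∩ Sofia ∩ Tara ∩ Bianca: 08:55-11:35, 15:35-19:00.
Kavya ∩ Sofia ∩ Tara ∩ Bianca ∩ Quinn: 08:55-11:35, 15:35-17:35.
Kavya ∩ Sofia ∩ Tara ∩ Bianca ∩ Quinn ∩ Gita: 08:55-11:35, 15:35-17:35.
Summing the common windows: 160 + 120 = 280 minutes.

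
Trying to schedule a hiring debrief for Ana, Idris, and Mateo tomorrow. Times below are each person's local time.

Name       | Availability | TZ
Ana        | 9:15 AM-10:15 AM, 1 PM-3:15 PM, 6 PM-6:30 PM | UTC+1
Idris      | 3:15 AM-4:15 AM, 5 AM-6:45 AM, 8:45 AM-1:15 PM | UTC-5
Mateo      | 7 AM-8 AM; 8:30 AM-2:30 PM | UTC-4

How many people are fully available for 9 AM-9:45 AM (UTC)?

Ana in UTC: 08:15-09:15, 12:00-14:15, 17:00-17:30 (subtract 1h to convert from UTC+1).
Idris in UTC: 08:15-09:15, 10:00-11:45, 13:45-18:15 (add 5h to convert from UTC-5).
Mateo in UTC: 11:00-12:00, 12:30-18:30 (add 4h to convert from UTC-4).
nobody can make the full 09:00-09:45 slot — that's 0.

0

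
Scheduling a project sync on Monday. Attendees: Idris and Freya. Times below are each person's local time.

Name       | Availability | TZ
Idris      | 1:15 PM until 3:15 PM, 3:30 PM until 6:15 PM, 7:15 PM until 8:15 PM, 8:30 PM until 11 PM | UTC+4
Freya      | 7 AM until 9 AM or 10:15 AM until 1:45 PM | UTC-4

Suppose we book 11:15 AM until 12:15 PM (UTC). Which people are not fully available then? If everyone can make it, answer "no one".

Idris

Idris in UTC: 09:15-11:15, 11:30-14:15, 15:15-16:15, 16:30-19:00 (subtract 4h to convert from UTC+4).
Freya in UTC: 11:00-13:00, 14:15-17:45 (add 4h to convert from UTC-4).
Idris: not fully free for 11:15-12:15. Freya: free for 11:15-12:15.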